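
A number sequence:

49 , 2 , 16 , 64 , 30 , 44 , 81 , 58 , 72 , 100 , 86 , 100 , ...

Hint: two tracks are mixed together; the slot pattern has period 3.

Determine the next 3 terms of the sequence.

Positions follow the repeating pattern ABB; grouping by letter gives 2 tracks.
Subsequence A: 49, 64, 81, 100 (consecutive squares n² from n = 7).
Subsequence B: 2, 16, 30, 44, 58, 72, 86, 100 (linear: a_n = -12 + 14·n).
Term 13 comes from subsequence A (its 5th entry): 121.
Position 14 → subsequence B, term 9 = 114.
The 15th slot belongs to subsequence B; its 10th term is 128.

121, 114, 128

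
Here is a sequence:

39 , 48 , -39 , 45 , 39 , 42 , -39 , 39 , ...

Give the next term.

Split by position mod 2 into 2 tracks.
Track A: 39, -39, 39, -39 — oscillating between 39 and -39.
Track B: 48, 45, 42, 39 — arithmetic with common difference −3.
The 9th slot belongs to track A; its 5th term is 39.

39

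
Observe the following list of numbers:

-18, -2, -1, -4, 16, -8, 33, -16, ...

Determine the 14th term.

-128

Positions 1, 3, 5, … form one subsequence and positions 2, 4, 6, … form another.
Subsequence A is -18, -1, 16, 33, which is linear: a_n = -35 + 17·n.
Subsequence B is -2, -4, -8, -16, which is a geometric progression (common ratio 2).
Position 14 falls in subsequence B as its term 7, giving -128.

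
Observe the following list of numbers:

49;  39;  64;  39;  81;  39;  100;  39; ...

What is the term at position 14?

The terms cycle through 2 interleaved subsequences.
Stream A: 49, 64, 81, 100 (perfect squares starting at 7²).
Stream B: 39, 39, 39, 39 (always 39).
Position 14 falls in stream B as its term 7, giving 39.

39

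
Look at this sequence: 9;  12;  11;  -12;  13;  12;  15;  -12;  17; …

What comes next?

Odd-indexed and even-indexed terms follow separate rules.
Stream A: 9, 11, 13, 15, 17 (adding 2 each time).
Stream B: 12, -12, 12, -12 (the oscillation 12·(−1)^(n+1)).
Term 10 comes from stream B (its 5th entry): 12.

12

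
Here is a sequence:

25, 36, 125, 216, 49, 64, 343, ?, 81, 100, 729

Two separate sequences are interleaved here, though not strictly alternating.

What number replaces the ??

Reading positions in blocks of 4 reveals the pattern AABB — 2 tracks woven together.
Track A: 25, 36, 49, 64, 81, 100 (consecutive squares n² from n = 5).
Track B: 125, 216, 343, ?, 729 (the cubes 5³, 6³, 7³, …).
So the missing entry in track B is 512.

512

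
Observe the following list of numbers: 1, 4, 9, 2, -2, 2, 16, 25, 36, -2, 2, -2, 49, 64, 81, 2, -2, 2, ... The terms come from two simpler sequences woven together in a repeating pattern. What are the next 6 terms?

100, 121, 144, -2, 2, -2

Positions follow the repeating pattern AAABBB; grouping by letter gives 2 tracks.
Track A: 1, 4, 9, 16, 25, 36, 49, 64, 81 — consecutive squares n² from n = 1.
Track B: 2, -2, 2, -2, 2, -2, 2, -2, 2 — alternating ±2.
Position 19 → track A, term 10 = 100.
The 20th slot belongs to track A; its 11th term is 121.
Position 21 → track A, term 12 = 144.
Term 22 comes from track B (its 10th entry): -2.
Position 23 → track B, term 11 = 2.
Position 24 falls in track B as its term 12, giving -2.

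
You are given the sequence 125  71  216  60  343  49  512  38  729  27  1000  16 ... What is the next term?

1331

Taking every 2nd term gives 2 separate tracks.
Subsequence A: 125, 216, 343, 512, 729, 1000 (consecutive cubes n³ from n = 5).
Subsequence B: 71, 60, 49, 38, 27, 16 (subtracting 11 each time).
Position 13 → subsequence A, term 7 = 1331.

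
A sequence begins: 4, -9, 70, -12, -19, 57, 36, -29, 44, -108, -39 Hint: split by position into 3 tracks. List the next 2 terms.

Read the sequence 3 terms at a time; column i is its own pattern.
Track A = 4, -12, 36, -108: geometric with ratio -3.
Track B = -9, -19, -29, -39: arithmetic with common difference −10.
Track C = 70, 57, 44: linear: a_n = 83 − 13·n.
The 12th slot belongs to track C; its 4th term is 31.
Position 13 falls in track A as its term 5, giving 324.

31, 324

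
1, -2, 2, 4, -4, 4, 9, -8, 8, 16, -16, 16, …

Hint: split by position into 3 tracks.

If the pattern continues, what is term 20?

-128

Split by position mod 3 into 3 tracks.
Track A: 1, 4, 9, 16. Consecutive squares n² from n = 1.
Track B: -2, -4, -8, -16. A geometric progression (common ratio 2).
Track C: 2, 4, 8, 16. Powers 2^1, 2^2, 2^3, ….
Term 20 comes from track B (its 7th entry): -128.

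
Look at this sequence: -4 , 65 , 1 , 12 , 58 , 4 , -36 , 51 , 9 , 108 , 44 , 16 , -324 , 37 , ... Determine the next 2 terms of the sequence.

25, 972

Split by position mod 3 into 3 tracks.
Stream A: -4, 12, -36, 108, -324 (geometric, ×-3 each step).
Stream B: 65, 58, 51, 44, 37 (arithmetic with common difference −7).
Stream C: 1, 4, 9, 16 (consecutive squares n² from n = 1).
Position 15 → stream C, term 5 = 25.
Position 16 → stream A, term 6 = 972.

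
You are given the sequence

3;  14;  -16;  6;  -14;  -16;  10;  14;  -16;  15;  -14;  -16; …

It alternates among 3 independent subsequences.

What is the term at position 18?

-16

The terms cycle through 3 interleaved subsequences.
Subsequence A is 3, 6, 10, 15, which is the triangular numbers T_2, T_3, ….
Subsequence B is 14, -14, 14, -14, which is alternating ±14.
Subsequence C is -16, -16, -16, -16, which is constant -16.
Position 18 → subsequence C, term 6 = -16.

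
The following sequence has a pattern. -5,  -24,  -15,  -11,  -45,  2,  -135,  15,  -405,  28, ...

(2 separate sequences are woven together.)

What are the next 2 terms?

Taking every 2nd term gives 2 separate tracks.
Track A = -5, -15, -45, -135, -405: a geometric progression (common ratio 3).
Track B = -24, -11, 2, 15, 28: arithmetic with common difference +13.
The 11th slot belongs to track A; its 6th term is -1215.
Position 12 → track B, term 6 = 41.

-1215, 41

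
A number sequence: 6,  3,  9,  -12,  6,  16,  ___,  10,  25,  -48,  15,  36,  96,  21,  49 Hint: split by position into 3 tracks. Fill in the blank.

Split by position mod 3 into 3 tracks.
Stream A = 6, -12, ?, -48, 96: a geometric progression (common ratio -2).
Stream B = 3, 6, 10, 15, 21: triangular numbers n(n+1)/2 for n = 2, 3, ….
Stream C = 9, 16, 25, 36, 49: consecutive squares n² from n = 3.
So the missing entry in stream A is 24.

24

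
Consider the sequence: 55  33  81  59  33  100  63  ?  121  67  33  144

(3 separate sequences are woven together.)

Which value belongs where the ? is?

33

Read the sequence 3 terms at a time; column i is its own pattern.
Stream A: 55, 59, 63, 67 (arithmetic with common difference +4).
Stream B: 33, 33, ?, 33 (constant 33).
Stream C: 81, 100, 121, 144 (consecutive squares n² from n = 9).
Filling stream B at index 3 by its rule yields 33.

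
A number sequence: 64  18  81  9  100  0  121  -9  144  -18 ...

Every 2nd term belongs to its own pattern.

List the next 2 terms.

Positions 1, 3, 5, … form one subsequence and positions 2, 4, 6, … form another.
Subsequence A is 64, 81, 100, 121, 144, which is perfect squares starting at 8².
Subsequence B is 18, 9, 0, -9, -18, which is arithmetic with common difference −9.
Term 11 comes from subsequence A (its 6th entry): 169.
Position 12 → subsequence B, term 6 = -27.

169, -27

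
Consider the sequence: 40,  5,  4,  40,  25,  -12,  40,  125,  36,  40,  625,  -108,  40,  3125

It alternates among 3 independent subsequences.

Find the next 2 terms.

324, 40

Split by position mod 3 into 3 tracks.
Track A = 40, 40, 40, 40, 40: always 40.
Track B = 5, 25, 125, 625, 3125: powers 5^1, 5^2, 5^3, ….
Track C = 4, -12, 36, -108: geometric, ×-3 each step.
Term 15 comes from track C (its 5th entry): 324.
Term 16 comes from track A (its 6th entry): 40.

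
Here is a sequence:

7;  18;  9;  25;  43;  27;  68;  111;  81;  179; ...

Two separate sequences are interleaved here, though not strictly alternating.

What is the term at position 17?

1987

The slot pattern repeats as AAB (period 3), so there are 2 interleaved tracks.
Track A: 7, 18, 25, 43, 68, 111, 179 (Fibonacci-style (each term is the sum of the two before it)).
Track B: 9, 27, 81 (powers of 3).
Term 17 comes from track A (its 12th entry): 1987.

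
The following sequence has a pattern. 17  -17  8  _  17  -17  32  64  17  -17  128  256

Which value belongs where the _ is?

16

Reading positions in blocks of 4 reveals the pattern AABB — 2 tracks woven together.
Track A: 17, -17, 17, -17, 17, -17. Oscillating between 17 and -17.
Track B: 8, ?, 32, 64, 128, 256. Powers 2^3, 2^4, 2^5, ….
Track B's pattern makes the blank 16.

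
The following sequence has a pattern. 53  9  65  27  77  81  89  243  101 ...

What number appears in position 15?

Taking every 2nd term gives 2 separate tracks.
Subsequence A = 53, 65, 77, 89, 101: arithmetic with common difference +12.
Subsequence B = 9, 27, 81, 243: powers of 3.
Position 15 → subsequence A, term 8 = 137.

137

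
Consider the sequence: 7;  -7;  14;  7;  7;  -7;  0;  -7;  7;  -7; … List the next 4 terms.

-14, -21, 7, -7

The slot pattern repeats as AABB (period 4), so there are 2 interleaved tracks.
Track A is 7, -7, 7, -7, 7, -7, which is the oscillation 7·(−1)^(n+1).
Track B is 14, 7, 0, -7, which is arithmetic with common difference −7.
Position 11 → track B, term 5 = -14.
Position 12 falls in track B as its term 6, giving -21.
The 13th slot belongs to track A; its 7th term is 7.
Term 14 comes from track A (its 8th entry): -7.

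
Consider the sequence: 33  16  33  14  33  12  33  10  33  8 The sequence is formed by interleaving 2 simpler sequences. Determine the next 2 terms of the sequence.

33, 6

Split by position mod 2 into 2 tracks.
Stream A: 33, 33, 33, 33, 33 (always 33).
Stream B: 16, 14, 12, 10, 8 (linear: a_n = 18 − 2·n).
Term 11 comes from stream A (its 6th entry): 33.
Position 12 → stream B, term 6 = 6.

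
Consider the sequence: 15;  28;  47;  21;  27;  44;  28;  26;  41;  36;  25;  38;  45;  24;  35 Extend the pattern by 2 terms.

55, 23

Split by position mod 3 into 3 tracks.
Track A: 15, 21, 28, 36, 45 — the triangular numbers T_5, T_6, ….
Track B: 28, 27, 26, 25, 24 — arithmetic, step −1.
Track C: 47, 44, 41, 38, 35 — arithmetic, step −3.
The 16th slot belongs to track A; its 6th term is 55.
Term 17 comes from track B (its 6th entry): 23.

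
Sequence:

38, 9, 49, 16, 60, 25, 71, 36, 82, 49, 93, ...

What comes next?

64

Odd-indexed and even-indexed terms follow separate rules.
Track A: 38, 49, 60, 71, 82, 93 — adding 11 each time.
Track B: 9, 16, 25, 36, 49 — perfect squares starting at 3².
The 12th slot belongs to track B; its 6th term is 64.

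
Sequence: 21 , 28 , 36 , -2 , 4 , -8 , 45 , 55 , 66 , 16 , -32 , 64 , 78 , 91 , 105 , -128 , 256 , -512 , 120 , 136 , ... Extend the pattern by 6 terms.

The slot pattern repeats as AAABBB (period 6), so there are 2 interleaved tracks.
Track A is 21, 28, 36, 45, 55, 66, 78, 91, 105, 120, 136, which is the triangular numbers T_6, T_7, ….
Track B is -2, 4, -8, 16, -32, 64, -128, 256, -512, which is geometric with ratio -2.
Term 21 comes from track A (its 12th entry): 153.
Position 22 falls in track B as its term 10, giving 1024.
The 23rd slot belongs to track B; its 11th term is -2048.
The 24th slot belongs to track B; its 12th term is 4096.
Position 25 falls in track A as its term 13, giving 171.
Position 26 → track A, term 14 = 190.

153, 1024, -2048, 4096, 171, 190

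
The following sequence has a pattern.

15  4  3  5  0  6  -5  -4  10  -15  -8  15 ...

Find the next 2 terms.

-25, -12

Split by position mod 3 into 3 tracks.
Stream A: 15, 5, -5, -15 — arithmetic, step −10.
Stream B: 4, 0, -4, -8 — subtracting 4 each time.
Stream C: 3, 6, 10, 15 — triangular numbers n(n+1)/2 for n = 2, 3, ….
Term 13 comes from stream A (its 5th entry): -25.
Position 14 falls in stream B as its term 5, giving -12.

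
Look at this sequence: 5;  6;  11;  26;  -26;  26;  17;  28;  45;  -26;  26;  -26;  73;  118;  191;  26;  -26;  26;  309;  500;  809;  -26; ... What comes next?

Positions follow the repeating pattern AAABBB; grouping by letter gives 2 tracks.
Stream A: 5, 6, 11, 17, 28, 45, 73, 118, 191, 309, 500, 809. Fibonacci-style (each term is the sum of the two before it).
Stream B: 26, -26, 26, -26, 26, -26, 26, -26, 26, -26. The oscillation 26·(−1)^(n+1).
Term 23 comes from stream B (its 11th entry): 26.

26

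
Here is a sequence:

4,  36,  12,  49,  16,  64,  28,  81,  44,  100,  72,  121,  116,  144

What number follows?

Taking every 2nd term gives 2 separate tracks.
Track A: 4, 12, 16, 28, 44, 72, 116. Each term equals the sum of the previous two.
Track B: 36, 49, 64, 81, 100, 121, 144. Perfect squares starting at 6².
Position 15 falls in track A as its term 8, giving 188.

188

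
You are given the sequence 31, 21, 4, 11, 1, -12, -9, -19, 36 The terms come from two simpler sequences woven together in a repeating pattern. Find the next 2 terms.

-29, -39

The slot pattern repeats as AAB (period 3), so there are 2 interleaved tracks.
Track A: 31, 21, 11, 1, -9, -19 — arithmetic, step −10.
Track B: 4, -12, 36 — a geometric progression (common ratio -3).
Position 10 → track A, term 7 = -29.
Term 11 comes from track A (its 8th entry): -39.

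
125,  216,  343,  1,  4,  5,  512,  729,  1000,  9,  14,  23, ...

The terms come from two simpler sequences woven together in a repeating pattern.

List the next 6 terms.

1331, 1728, 2197, 37, 60, 97

Reading positions in blocks of 6 reveals the pattern AAABBB — 2 tracks woven together.
Stream A is 125, 216, 343, 512, 729, 1000, which is perfect cubes starting at 5³.
Stream B is 1, 4, 5, 9, 14, 23, which is each term equals the sum of the previous two.
Position 13 falls in stream A as its term 7, giving 1331.
Position 14 → stream A, term 8 = 1728.
The 15th slot belongs to stream A; its 9th term is 2197.
The 16th slot belongs to stream B; its 7th term is 37.
The 17th slot belongs to stream B; its 8th term is 60.
The 18th slot belongs to stream B; its 9th term is 97.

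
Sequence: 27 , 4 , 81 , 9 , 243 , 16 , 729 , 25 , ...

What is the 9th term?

2187

The terms cycle through 2 interleaved subsequences.
Subsequence A: 27, 81, 243, 729. Successive powers of 3.
Subsequence B: 4, 9, 16, 25. Perfect squares starting at 2².
Position 9 falls in subsequence A as its term 5, giving 2187.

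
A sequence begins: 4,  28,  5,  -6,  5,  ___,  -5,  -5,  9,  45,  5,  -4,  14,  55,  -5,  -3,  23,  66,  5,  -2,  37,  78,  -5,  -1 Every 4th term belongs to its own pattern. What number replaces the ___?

36

The terms cycle through 4 interleaved subsequences.
Track A is 4, 5, 9, 14, 23, 37, which is a Fibonacci-like recurrence a_n = a_{n-1} + a_{n-2}.
Track B is 28, ?, 45, 55, 66, 78, which is triangular numbers n(n+1)/2 for n = 7, 8, ….
Track C is 5, -5, 5, -5, 5, -5, which is alternating ±5.
Track D is -6, -5, -4, -3, -2, -1, which is arithmetic, step +1.
The gap is track B's term 2; the rule gives 36.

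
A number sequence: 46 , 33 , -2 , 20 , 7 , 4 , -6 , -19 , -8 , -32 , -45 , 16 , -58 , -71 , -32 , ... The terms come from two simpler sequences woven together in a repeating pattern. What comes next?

Positions follow the repeating pattern AAB; grouping by letter gives 2 tracks.
Track A: 46, 33, 20, 7, -6, -19, -32, -45, -58, -71 (arithmetic, step −13).
Track B: -2, 4, -8, 16, -32 (geometric with ratio -2).
Term 16 comes from track A (its 11th entry): -84.

-84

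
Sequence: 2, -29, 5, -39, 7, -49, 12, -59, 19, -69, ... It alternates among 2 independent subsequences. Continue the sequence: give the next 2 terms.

Positions 1, 3, 5, … form one subsequence and positions 2, 4, 6, … form another.
Track A: 2, 5, 7, 12, 19. Fibonacci-style (each term is the sum of the two before it).
Track B: -29, -39, -49, -59, -69. Arithmetic, step −10.
Position 11 → track A, term 6 = 31.
Term 12 comes from track B (its 6th entry): -79.

31, -79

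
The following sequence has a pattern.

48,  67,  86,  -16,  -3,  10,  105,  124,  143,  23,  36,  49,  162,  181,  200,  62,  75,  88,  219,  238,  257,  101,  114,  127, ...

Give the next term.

The slot pattern repeats as AAABBB (period 6), so there are 2 interleaved tracks.
Track A: 48, 67, 86, 105, 124, 143, 162, 181, 200, 219, 238, 257. Adding 19 each time.
Track B: -16, -3, 10, 23, 36, 49, 62, 75, 88, 101, 114, 127. Linear: a_n = -29 + 13·n.
Term 25 comes from track A (its 13th entry): 276.

276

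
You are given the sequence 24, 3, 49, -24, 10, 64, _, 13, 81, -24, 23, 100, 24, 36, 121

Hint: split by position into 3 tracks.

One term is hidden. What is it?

24

Taking every 3rd term gives 3 separate tracks.
Track A = 24, -24, ?, -24, 24: alternating ±24.
Track B = 3, 10, 13, 23, 36: Fibonacci-style (each term is the sum of the two before it).
Track C = 49, 64, 81, 100, 121: perfect squares starting at 7².
So the missing entry in track A is 24.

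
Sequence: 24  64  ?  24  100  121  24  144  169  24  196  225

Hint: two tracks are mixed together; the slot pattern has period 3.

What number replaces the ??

Reading positions in blocks of 3 reveals the pattern ABB — 2 tracks woven together.
Stream A: 24, 24, 24, 24. Always 24.
Stream B: 64, ?, 100, 121, 144, 169, 196, 225. The squares 8², 9², 10², ….
So the missing entry in stream B is 81.

81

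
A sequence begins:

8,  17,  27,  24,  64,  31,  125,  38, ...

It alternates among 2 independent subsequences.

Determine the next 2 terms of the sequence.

Taking every 2nd term gives 2 separate tracks.
Subsequence A: 8, 27, 64, 125 — consecutive cubes n³ from n = 2.
Subsequence B: 17, 24, 31, 38 — adding 7 each time.
The 9th slot belongs to subsequence A; its 5th term is 216.
Position 10 → subsequence B, term 5 = 45.

216, 45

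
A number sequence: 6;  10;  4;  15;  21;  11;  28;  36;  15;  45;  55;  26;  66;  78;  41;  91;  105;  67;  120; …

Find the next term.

Reading positions in blocks of 3 reveals the pattern AAB — 2 tracks woven together.
Stream A: 6, 10, 15, 21, 28, 36, 45, 55, 66, 78, 91, 105, 120 — the triangular numbers T_3, T_4, ….
Stream B: 4, 11, 15, 26, 41, 67 — a Fibonacci-like recurrence a_n = a_{n-1} + a_{n-2}.
The 20th slot belongs to stream A; its 14th term is 136.

136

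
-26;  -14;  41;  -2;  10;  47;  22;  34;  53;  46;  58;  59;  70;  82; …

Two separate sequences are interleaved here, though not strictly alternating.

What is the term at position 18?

Reading positions in blocks of 3 reveals the pattern AAB — 2 tracks woven together.
Track A: -26, -14, -2, 10, 22, 34, 46, 58, 70, 82 (adding 12 each time).
Track B: 41, 47, 53, 59 (adding 6 each time).
Position 18 → track B, term 6 = 71.

71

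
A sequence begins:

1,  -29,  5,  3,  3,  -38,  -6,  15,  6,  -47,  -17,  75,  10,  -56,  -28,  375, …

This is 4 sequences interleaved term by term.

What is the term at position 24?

The terms cycle through 4 interleaved subsequences.
Subsequence A: 1, 3, 6, 10 (triangular numbers starting at T_1).
Subsequence B: -29, -38, -47, -56 (linear: a_n = -20 − 9·n).
Subsequence C: 5, -6, -17, -28 (subtracting 11 each time).
Subsequence D: 3, 15, 75, 375 (geometric, ×5 each step).
Term 24 comes from subsequence D (its 6th entry): 9375.

9375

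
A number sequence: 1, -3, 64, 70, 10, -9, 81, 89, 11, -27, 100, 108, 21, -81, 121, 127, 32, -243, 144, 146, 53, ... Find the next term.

Split by position mod 4: positions 1, 5, 9, … form one track, and each other residue class forms its own.
Stream A = 1, 10, 11, 21, 32, 53: a Fibonacci-like recurrence a_n = a_{n-1} + a_{n-2}.
Stream B = -3, -9, -27, -81, -243: geometric, ×3 each step.
Stream C = 64, 81, 100, 121, 144: consecutive squares n² from n = 8.
Stream D = 70, 89, 108, 127, 146: linear: a_n = 51 + 19·n.
Term 22 comes from stream B (its 6th entry): -729.

-729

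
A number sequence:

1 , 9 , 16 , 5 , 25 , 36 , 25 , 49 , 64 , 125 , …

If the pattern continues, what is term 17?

169

The slot pattern repeats as ABB (period 3), so there are 2 interleaved tracks.
Track A is 1, 5, 25, 125, which is multiplying by 5 each time.
Track B is 9, 16, 25, 36, 49, 64, which is perfect squares starting at 3².
Position 17 falls in track B as its term 11, giving 169.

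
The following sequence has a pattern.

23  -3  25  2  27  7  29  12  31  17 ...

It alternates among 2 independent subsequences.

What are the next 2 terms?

Odd-indexed and even-indexed terms follow separate rules.
Track A: 23, 25, 27, 29, 31 — arithmetic, step +2.
Track B: -3, 2, 7, 12, 17 — adding 5 each time.
Position 11 → track A, term 6 = 33.
Position 12 falls in track B as its term 6, giving 22.

33, 22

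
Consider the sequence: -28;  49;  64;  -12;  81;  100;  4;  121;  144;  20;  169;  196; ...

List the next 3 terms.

Reading positions in blocks of 3 reveals the pattern ABB — 2 tracks woven together.
Subsequence A: -28, -12, 4, 20 — linear: a_n = -44 + 16·n.
Subsequence B: 49, 64, 81, 100, 121, 144, 169, 196 — the squares 7², 8², 9², ….
Position 13 → subsequence A, term 5 = 36.
Position 14 falls in subsequence B as its term 9, giving 225.
Position 15 falls in subsequence B as its term 10, giving 256.

36, 225, 256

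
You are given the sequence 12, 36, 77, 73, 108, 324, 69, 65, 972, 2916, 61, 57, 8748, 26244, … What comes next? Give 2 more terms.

Reading positions in blocks of 4 reveals the pattern AABB — 2 tracks woven together.
Track A: 12, 36, 108, 324, 972, 2916, 8748, 26244. A geometric progression (common ratio 3).
Track B: 77, 73, 69, 65, 61, 57. Arithmetic with common difference −4.
Position 15 falls in track B as its term 7, giving 53.
Position 16 → track B, term 8 = 49.

53, 49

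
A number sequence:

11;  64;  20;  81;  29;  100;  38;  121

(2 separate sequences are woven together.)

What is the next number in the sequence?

Odd-indexed and even-indexed terms follow separate rules.
Stream A: 11, 20, 29, 38 (arithmetic with common difference +9).
Stream B: 64, 81, 100, 121 (perfect squares starting at 8²).
The 9th slot belongs to stream A; its 5th term is 47.

47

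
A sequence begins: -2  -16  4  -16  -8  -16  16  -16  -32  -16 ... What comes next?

64

Odd-indexed and even-indexed terms follow separate rules.
Track A = -2, 4, -8, 16, -32: geometric with ratio -2.
Track B = -16, -16, -16, -16, -16: the constant sequence -16.
The 11th slot belongs to track A; its 6th term is 64.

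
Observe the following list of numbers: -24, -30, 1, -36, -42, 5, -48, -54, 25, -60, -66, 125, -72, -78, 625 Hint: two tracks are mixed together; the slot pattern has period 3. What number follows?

Positions follow the repeating pattern AAB; grouping by letter gives 2 tracks.
Stream A: -24, -30, -36, -42, -48, -54, -60, -66, -72, -78 (subtracting 6 each time).
Stream B: 1, 5, 25, 125, 625 (successive powers of 5).
The 16th slot belongs to stream A; its 11th term is -84.

-84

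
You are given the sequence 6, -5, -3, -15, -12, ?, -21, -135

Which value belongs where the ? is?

-45

The terms cycle through 2 interleaved subsequences.
Track A: 6, -3, -12, -21 (subtracting 9 each time).
Track B: -5, -15, ?, -135 (a geometric progression (common ratio 3)).
Filling track B at index 3 by its rule yields -45.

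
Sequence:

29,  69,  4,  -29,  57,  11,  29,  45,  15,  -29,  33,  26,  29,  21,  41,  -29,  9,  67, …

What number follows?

29

The terms cycle through 3 interleaved subsequences.
Subsequence A: 29, -29, 29, -29, 29, -29. Alternating ±29.
Subsequence B: 69, 57, 45, 33, 21, 9. Subtracting 12 each time.
Subsequence C: 4, 11, 15, 26, 41, 67. A Fibonacci-like recurrence a_n = a_{n-1} + a_{n-2}.
The 19th slot belongs to subsequence A; its 7th term is 29.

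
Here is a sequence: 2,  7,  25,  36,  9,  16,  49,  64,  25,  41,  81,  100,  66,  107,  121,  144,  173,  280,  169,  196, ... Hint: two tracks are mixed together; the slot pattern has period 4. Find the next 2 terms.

Reading positions in blocks of 4 reveals the pattern AABB — 2 tracks woven together.
Stream A: 2, 7, 9, 16, 25, 41, 66, 107, 173, 280 — each term equals the sum of the previous two.
Stream B: 25, 36, 49, 64, 81, 100, 121, 144, 169, 196 — perfect squares starting at 5².
The 21st slot belongs to stream A; its 11th term is 453.
Position 22 falls in stream A as its term 12, giving 733.

453, 733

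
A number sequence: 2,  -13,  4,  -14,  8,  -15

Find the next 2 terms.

The terms cycle through 2 interleaved subsequences.
Subsequence A: 2, 4, 8 (powers of 2).
Subsequence B: -13, -14, -15 (subtracting 1 each time).
The 7th slot belongs to subsequence A; its 4th term is 16.
The 8th slot belongs to subsequence B; its 4th term is -16.

16, -16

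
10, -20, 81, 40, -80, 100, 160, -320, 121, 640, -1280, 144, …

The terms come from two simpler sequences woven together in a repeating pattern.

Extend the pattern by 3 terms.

Positions follow the repeating pattern AAB; grouping by letter gives 2 tracks.
Stream A: 10, -20, 40, -80, 160, -320, 640, -1280 (multiplying by -2 each time).
Stream B: 81, 100, 121, 144 (perfect squares starting at 9²).
Position 13 falls in stream A as its term 9, giving 2560.
Position 14 falls in stream A as its term 10, giving -5120.
Term 15 comes from stream B (its 5th entry): 169.

2560, -5120, 169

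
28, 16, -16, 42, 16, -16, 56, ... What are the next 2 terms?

16, -16

Reading positions in blocks of 3 reveals the pattern ABB — 2 tracks woven together.
Subsequence A: 28, 42, 56 — arithmetic, step +14.
Subsequence B: 16, -16, 16, -16 — alternating ±16.
Term 8 comes from subsequence B (its 5th entry): 16.
The 9th slot belongs to subsequence B; its 6th term is -16.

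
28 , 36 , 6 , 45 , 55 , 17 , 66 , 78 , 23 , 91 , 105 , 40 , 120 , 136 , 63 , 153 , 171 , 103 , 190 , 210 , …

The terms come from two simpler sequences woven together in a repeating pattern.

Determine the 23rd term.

Positions follow the repeating pattern AAB; grouping by letter gives 2 tracks.
Track A is 28, 36, 45, 55, 66, 78, 91, 105, 120, 136, 153, 171, 190, 210, which is the triangular numbers T_7, T_8, ….
Track B is 6, 17, 23, 40, 63, 103, which is Fibonacci-style (each term is the sum of the two before it).
Position 23 → track A, term 16 = 253.

253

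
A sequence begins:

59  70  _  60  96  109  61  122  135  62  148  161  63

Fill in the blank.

The slot pattern repeats as ABB (period 3), so there are 2 interleaved tracks.
Track A is 59, 60, 61, 62, 63, which is arithmetic with common difference +1.
Track B is 70, ?, 96, 109, 122, 135, 148, 161, which is arithmetic with common difference +13.
Track B's pattern makes the blank 83.

83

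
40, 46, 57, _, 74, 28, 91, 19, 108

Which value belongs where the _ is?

Split by position mod 2 into 2 tracks.
Track A: 40, 57, 74, 91, 108 (adding 17 each time).
Track B: 46, ?, 28, 19 (arithmetic with common difference −9).
So the missing entry in track B is 37.

37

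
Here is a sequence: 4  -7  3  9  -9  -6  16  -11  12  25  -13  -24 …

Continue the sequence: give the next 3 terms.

36, -15, 48

Split by position mod 3: positions 1, 4, 7, … form one track, and each other residue class forms its own.
Track A: 4, 9, 16, 25 — the squares 2², 3², 4², ….
Track B: -7, -9, -11, -13 — linear: a_n = -5 − 2·n.
Track C: 3, -6, 12, -24 — multiplying by -2 each time.
The 13th slot belongs to track A; its 5th term is 36.
Position 14 → track B, term 5 = -15.
Position 15 → track C, term 5 = 48.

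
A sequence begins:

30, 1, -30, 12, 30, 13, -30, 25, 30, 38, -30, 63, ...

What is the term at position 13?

30

Split by position mod 2 into 2 tracks.
Stream A is 30, -30, 30, -30, 30, -30, which is the oscillation 30·(−1)^(n+1).
Stream B is 1, 12, 13, 25, 38, 63, which is each term equals the sum of the previous two.
Term 13 comes from stream A (its 7th entry): 30.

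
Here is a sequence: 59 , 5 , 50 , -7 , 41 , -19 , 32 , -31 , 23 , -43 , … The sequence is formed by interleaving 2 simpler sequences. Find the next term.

Odd-indexed and even-indexed terms follow separate rules.
Stream A: 59, 50, 41, 32, 23 (arithmetic, step −9).
Stream B: 5, -7, -19, -31, -43 (subtracting 12 each time).
Position 11 falls in stream A as its term 6, giving 14.

14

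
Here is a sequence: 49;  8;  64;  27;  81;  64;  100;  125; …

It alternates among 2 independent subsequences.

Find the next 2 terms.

121, 216

Odd-indexed and even-indexed terms follow separate rules.
Stream A: 49, 64, 81, 100 — perfect squares starting at 7².
Stream B: 8, 27, 64, 125 — perfect cubes starting at 2³.
Term 9 comes from stream A (its 5th entry): 121.
The 10th slot belongs to stream B; its 5th term is 216.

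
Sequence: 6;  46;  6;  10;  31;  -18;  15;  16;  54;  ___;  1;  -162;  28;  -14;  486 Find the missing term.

Split by position mod 3: positions 1, 4, 7, … form one track, and each other residue class forms its own.
Subsequence A: 6, 10, 15, ?, 28 — triangular numbers n(n+1)/2 for n = 3, 4, ….
Subsequence B: 46, 31, 16, 1, -14 — subtracting 15 each time.
Subsequence C: 6, -18, 54, -162, 486 — geometric with ratio -3.
Subsequence A's pattern makes the blank 21.

21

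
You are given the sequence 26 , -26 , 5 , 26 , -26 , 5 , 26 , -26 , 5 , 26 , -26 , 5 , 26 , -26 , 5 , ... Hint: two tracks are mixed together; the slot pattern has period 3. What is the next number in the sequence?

Reading positions in blocks of 3 reveals the pattern AAB — 2 tracks woven together.
Track A = 26, -26, 26, -26, 26, -26, 26, -26, 26, -26: alternating ±26.
Track B = 5, 5, 5, 5, 5: the constant sequence 5.
Position 16 falls in track A as its term 11, giving 26.

26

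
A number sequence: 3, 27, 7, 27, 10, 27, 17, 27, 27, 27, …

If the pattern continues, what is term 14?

27

Positions 1, 3, 5, … form one subsequence and positions 2, 4, 6, … form another.
Track A is 3, 7, 10, 17, 27, which is a Fibonacci-like recurrence a_n = a_{n-1} + a_{n-2}.
Track B is 27, 27, 27, 27, 27, which is the constant sequence 27.
Position 14 → track B, term 7 = 27.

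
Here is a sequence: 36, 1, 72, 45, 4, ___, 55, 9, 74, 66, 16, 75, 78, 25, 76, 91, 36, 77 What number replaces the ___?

Taking every 3rd term gives 3 separate tracks.
Subsequence A = 36, 45, 55, 66, 78, 91: triangular numbers n(n+1)/2 for n = 8, 9, ….
Subsequence B = 1, 4, 9, 16, 25, 36: the squares 1², 2², 3², ….
Subsequence C = 72, ?, 74, 75, 76, 77: adding 1 each time.
So the missing entry in subsequence C is 73.

73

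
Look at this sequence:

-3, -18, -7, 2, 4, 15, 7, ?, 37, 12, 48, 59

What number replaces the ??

The slot pattern repeats as ABB (period 3), so there are 2 interleaved tracks.
Track A: -3, 2, 7, 12 (adding 5 each time).
Track B: -18, -7, 4, 15, ?, 37, 48, 59 (adding 11 each time).
So the missing entry in track B is 26.

26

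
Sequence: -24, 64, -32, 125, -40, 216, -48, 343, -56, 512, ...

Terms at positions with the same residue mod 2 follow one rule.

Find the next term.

Odd-indexed and even-indexed terms follow separate rules.
Track A is -24, -32, -40, -48, -56, which is arithmetic with common difference −8.
Track B is 64, 125, 216, 343, 512, which is perfect cubes starting at 4³.
The 11th slot belongs to track A; its 6th term is -64.

-64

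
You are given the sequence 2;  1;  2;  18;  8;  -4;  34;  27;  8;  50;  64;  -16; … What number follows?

66

Read the sequence 3 terms at a time; column i is its own pattern.
Track A: 2, 18, 34, 50. Arithmetic with common difference +16.
Track B: 1, 8, 27, 64. The cubes 1³, 2³, 3³, ….
Track C: 2, -4, 8, -16. Multiplying by -2 each time.
Position 13 falls in track A as its term 5, giving 66.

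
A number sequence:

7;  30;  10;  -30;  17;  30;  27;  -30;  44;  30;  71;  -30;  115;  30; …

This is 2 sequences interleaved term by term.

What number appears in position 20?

-30

Split by position mod 2 into 2 tracks.
Track A is 7, 10, 17, 27, 44, 71, 115, which is Fibonacci-style (each term is the sum of the two before it).
Track B is 30, -30, 30, -30, 30, -30, 30, which is alternating ±30.
Position 20 falls in track B as its term 10, giving -30.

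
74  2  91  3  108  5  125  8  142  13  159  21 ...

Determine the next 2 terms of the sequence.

The terms cycle through 2 interleaved subsequences.
Stream A = 74, 91, 108, 125, 142, 159: arithmetic with common difference +17.
Stream B = 2, 3, 5, 8, 13, 21: a Fibonacci-like recurrence a_n = a_{n-1} + a_{n-2}.
Term 13 comes from stream A (its 7th entry): 176.
The 14th slot belongs to stream B; its 7th term is 34.

176, 34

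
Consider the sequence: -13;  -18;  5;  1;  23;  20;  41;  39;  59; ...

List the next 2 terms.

58, 77

The terms cycle through 2 interleaved subsequences.
Subsequence A = -13, 5, 23, 41, 59: arithmetic, step +18.
Subsequence B = -18, 1, 20, 39: linear: a_n = -37 + 19·n.
Position 10 → subsequence B, term 5 = 58.
Position 11 falls in subsequence A as its term 6, giving 77.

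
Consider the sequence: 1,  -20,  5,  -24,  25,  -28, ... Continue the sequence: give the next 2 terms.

Odd-indexed and even-indexed terms follow separate rules.
Track A: 1, 5, 25 — geometric with ratio 5.
Track B: -20, -24, -28 — arithmetic with common difference −4.
The 7th slot belongs to track A; its 4th term is 125.
Term 8 comes from track B (its 4th entry): -32.

125, -32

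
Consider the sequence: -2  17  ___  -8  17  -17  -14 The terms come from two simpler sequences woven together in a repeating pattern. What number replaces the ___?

The slot pattern repeats as ABB (period 3), so there are 2 interleaved tracks.
Track A: -2, -8, -14 — arithmetic, step −6.
Track B: 17, ?, 17, -17 — the oscillation 17·(−1)^(n+1).
So the missing entry in track B is -17.

-17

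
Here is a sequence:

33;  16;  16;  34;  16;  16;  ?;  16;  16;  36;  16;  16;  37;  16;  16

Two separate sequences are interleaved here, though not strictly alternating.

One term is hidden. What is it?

35

Positions follow the repeating pattern ABB; grouping by letter gives 2 tracks.
Subsequence A = 33, 34, ?, 36, 37: linear: a_n = 32 + n.
Subsequence B = 16, 16, 16, 16, 16, 16, 16, 16, 16, 16: the constant sequence 16.
Filling subsequence A at index 3 by its rule yields 35.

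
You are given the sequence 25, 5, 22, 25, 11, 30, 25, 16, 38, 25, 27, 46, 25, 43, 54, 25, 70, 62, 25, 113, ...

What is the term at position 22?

25

Split by position mod 3: positions 1, 4, 7, … form one track, and each other residue class forms its own.
Subsequence A: 25, 25, 25, 25, 25, 25, 25. Constant 25.
Subsequence B: 5, 11, 16, 27, 43, 70, 113. Fibonacci-style (each term is the sum of the two before it).
Subsequence C: 22, 30, 38, 46, 54, 62. Arithmetic, step +8.
The 22nd slot belongs to subsequence A; its 8th term is 25.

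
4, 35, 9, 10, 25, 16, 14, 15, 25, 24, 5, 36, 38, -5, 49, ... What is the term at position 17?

Read the sequence 3 terms at a time; column i is its own pattern.
Stream A: 4, 10, 14, 24, 38 — each term equals the sum of the previous two.
Stream B: 35, 25, 15, 5, -5 — subtracting 10 each time.
Stream C: 9, 16, 25, 36, 49 — the squares 3², 4², 5², ….
Position 17 → stream B, term 6 = -15.

-15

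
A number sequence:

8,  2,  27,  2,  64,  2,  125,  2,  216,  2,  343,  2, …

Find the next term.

512

Positions 1, 3, 5, … form one subsequence and positions 2, 4, 6, … form another.
Subsequence A: 8, 27, 64, 125, 216, 343 — perfect cubes starting at 2³.
Subsequence B: 2, 2, 2, 2, 2, 2 — the constant sequence 2.
Position 13 falls in subsequence A as its term 7, giving 512.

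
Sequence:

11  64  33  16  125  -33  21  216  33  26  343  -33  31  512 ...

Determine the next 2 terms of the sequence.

33, 36

Read the sequence 3 terms at a time; column i is its own pattern.
Stream A: 11, 16, 21, 26, 31. Arithmetic with common difference +5.
Stream B: 64, 125, 216, 343, 512. The cubes 4³, 5³, 6³, ….
Stream C: 33, -33, 33, -33. Alternating ±33.
The 15th slot belongs to stream C; its 5th term is 33.
Position 16 falls in stream A as its term 6, giving 36.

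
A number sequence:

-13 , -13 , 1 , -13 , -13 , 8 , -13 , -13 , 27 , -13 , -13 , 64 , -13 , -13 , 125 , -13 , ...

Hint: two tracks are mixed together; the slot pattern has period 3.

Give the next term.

Reading positions in blocks of 3 reveals the pattern AAB — 2 tracks woven together.
Subsequence A = -13, -13, -13, -13, -13, -13, -13, -13, -13, -13, -13: always -13.
Subsequence B = 1, 8, 27, 64, 125: consecutive cubes n³ from n = 1.
The 17th slot belongs to subsequence A; its 12th term is -13.

-13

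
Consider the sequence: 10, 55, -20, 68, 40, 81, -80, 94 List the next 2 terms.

160, 107

Positions 1, 3, 5, … form one subsequence and positions 2, 4, 6, … form another.
Subsequence A = 10, -20, 40, -80: geometric with ratio -2.
Subsequence B = 55, 68, 81, 94: linear: a_n = 42 + 13·n.
Position 9 falls in subsequence A as its term 5, giving 160.
Position 10 falls in subsequence B as its term 5, giving 107.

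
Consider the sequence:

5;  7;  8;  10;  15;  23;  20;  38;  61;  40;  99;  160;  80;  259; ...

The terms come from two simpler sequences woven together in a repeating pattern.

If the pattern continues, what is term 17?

678

The slot pattern repeats as ABB (period 3), so there are 2 interleaved tracks.
Track A: 5, 10, 20, 40, 80 — multiplying by 2 each time.
Track B: 7, 8, 15, 23, 38, 61, 99, 160, 259 — a Fibonacci-like recurrence a_n = a_{n-1} + a_{n-2}.
Position 17 falls in track B as its term 11, giving 678.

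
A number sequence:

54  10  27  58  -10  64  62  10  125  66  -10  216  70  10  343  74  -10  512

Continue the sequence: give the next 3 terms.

78, 10, 729

Read the sequence 3 terms at a time; column i is its own pattern.
Track A = 54, 58, 62, 66, 70, 74: arithmetic, step +4.
Track B = 10, -10, 10, -10, 10, -10: oscillating between 10 and -10.
Track C = 27, 64, 125, 216, 343, 512: consecutive cubes n³ from n = 3.
Position 19 → track A, term 7 = 78.
Position 20 falls in track B as its term 7, giving 10.
Position 21 falls in track C as its term 7, giving 729.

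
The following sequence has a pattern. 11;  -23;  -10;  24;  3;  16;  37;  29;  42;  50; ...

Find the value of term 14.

Reading positions in blocks of 3 reveals the pattern ABB — 2 tracks woven together.
Subsequence A = 11, 24, 37, 50: linear: a_n = -2 + 13·n.
Subsequence B = -23, -10, 3, 16, 29, 42: adding 13 each time.
The 14th slot belongs to subsequence B; its 9th term is 81.

81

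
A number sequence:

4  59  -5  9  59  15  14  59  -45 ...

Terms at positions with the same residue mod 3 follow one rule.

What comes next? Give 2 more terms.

19, 59

Taking every 3rd term gives 3 separate tracks.
Subsequence A: 4, 9, 14 (arithmetic, step +5).
Subsequence B: 59, 59, 59 (always 59).
Subsequence C: -5, 15, -45 (multiplying by -3 each time).
The 10th slot belongs to subsequence A; its 4th term is 19.
Position 11 falls in subsequence B as its term 4, giving 59.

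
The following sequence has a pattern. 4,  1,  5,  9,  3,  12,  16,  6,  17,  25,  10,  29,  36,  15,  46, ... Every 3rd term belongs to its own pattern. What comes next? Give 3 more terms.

49, 21, 75

Split by position mod 3 into 3 tracks.
Subsequence A is 4, 9, 16, 25, 36, which is the squares 2², 3², 4², ….
Subsequence B is 1, 3, 6, 10, 15, which is triangular numbers starting at T_1.
Subsequence C is 5, 12, 17, 29, 46, which is Fibonacci-style (each term is the sum of the two before it).
Term 16 comes from subsequence A (its 6th entry): 49.
Position 17 falls in subsequence B as its term 6, giving 21.
Position 18 → subsequence C, term 6 = 75.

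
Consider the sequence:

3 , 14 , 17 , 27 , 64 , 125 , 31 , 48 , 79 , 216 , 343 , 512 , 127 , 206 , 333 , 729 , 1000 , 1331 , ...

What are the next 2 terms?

The slot pattern repeats as AAABBB (period 6), so there are 2 interleaved tracks.
Track A: 3, 14, 17, 31, 48, 79, 127, 206, 333 (a Fibonacci-like recurrence a_n = a_{n-1} + a_{n-2}).
Track B: 27, 64, 125, 216, 343, 512, 729, 1000, 1331 (the cubes 3³, 4³, 5³, …).
Term 19 comes from track A (its 10th entry): 539.
Position 20 → track A, term 11 = 872.

539, 872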